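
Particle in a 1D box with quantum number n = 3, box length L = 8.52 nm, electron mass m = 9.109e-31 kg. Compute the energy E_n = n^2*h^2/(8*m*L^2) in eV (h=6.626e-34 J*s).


E = n^2 * h^2 / (8 * m * L^2)
= 3^2 * (6.626e-34)^2 / (8 * 9.109e-31 * (8.52e-9)^2)
= 9 * 4.3904e-67 / (8 * 9.109e-31 * 7.2590e-17)
= 7.4697e-21 J
= 0.0466 eV

0.0466


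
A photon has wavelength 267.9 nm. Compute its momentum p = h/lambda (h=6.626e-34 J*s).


p = h / lambda
= 6.626e-34 / (267.9e-9)
= 6.626e-34 / 2.6790e-07
= 2.4733e-27 kg*m/s

2.4733e-27


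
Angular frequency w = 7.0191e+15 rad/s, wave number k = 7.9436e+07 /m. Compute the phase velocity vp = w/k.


vp = w / k
= 7.0191e+15 / 7.9436e+07
= 8.8362e+07 m/s

8.8362e+07


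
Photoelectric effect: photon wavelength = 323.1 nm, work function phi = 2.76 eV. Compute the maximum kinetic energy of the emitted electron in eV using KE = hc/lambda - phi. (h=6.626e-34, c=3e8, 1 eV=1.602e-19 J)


E_photon = hc / lambda
= (6.626e-34)(3e8) / (323.1e-9)
= 6.1523e-19 J
= 3.8404 eV
KE = E_photon - phi
= 3.8404 - 2.76
= 1.0804 eV

1.0804


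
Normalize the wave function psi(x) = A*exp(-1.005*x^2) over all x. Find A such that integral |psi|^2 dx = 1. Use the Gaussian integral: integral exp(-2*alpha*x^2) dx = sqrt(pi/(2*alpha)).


integral |psi|^2 dx = A^2 * sqrt(pi/(2*alpha)) = 1
A^2 = sqrt(2*alpha/pi)
= sqrt(2 * 1.005 / pi)
= 0.799877
A = sqrt(0.799877)
= 0.8944

0.8944


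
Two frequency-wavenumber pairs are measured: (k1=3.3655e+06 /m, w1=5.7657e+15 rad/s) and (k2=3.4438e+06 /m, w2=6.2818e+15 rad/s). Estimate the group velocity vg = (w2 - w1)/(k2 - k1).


vg = (w2 - w1) / (k2 - k1)
= (6.2818e+15 - 5.7657e+15) / (3.4438e+06 - 3.3655e+06)
= 5.1610e+14 / 7.8300e+04
= 6.5913e+09 m/s

6.5913e+09


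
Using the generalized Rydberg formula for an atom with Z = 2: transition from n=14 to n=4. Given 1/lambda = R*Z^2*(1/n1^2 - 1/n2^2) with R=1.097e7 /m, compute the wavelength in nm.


1/lambda = R * Z^2 * (1/n1^2 - 1/n2^2)
= 1.097e7 * 2^2 * (1/4^2 - 1/14^2)
= 1.097e7 * 4 * (0.0625 - 0.005102)
= 2.5186e+06 /m
lambda = 1 / 2.5186e+06
= 397.0424 nm

397.0424


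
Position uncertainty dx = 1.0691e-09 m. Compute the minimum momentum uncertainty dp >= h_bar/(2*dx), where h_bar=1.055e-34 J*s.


dp = h_bar / (2 * dx)
= 1.055e-34 / (2 * 1.0691e-09)
= 1.055e-34 / 2.1382e-09
= 4.9341e-26 kg*m/s

4.9341e-26


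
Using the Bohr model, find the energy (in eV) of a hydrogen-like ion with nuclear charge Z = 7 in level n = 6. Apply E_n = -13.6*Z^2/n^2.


E_n = -13.6 * Z^2 / n^2
= -13.6 * 7^2 / 6^2
= -13.6 * 49 / 36
= -18.5111 eV

-18.5111


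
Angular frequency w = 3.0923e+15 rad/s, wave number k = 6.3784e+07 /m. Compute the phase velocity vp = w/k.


vp = w / k
= 3.0923e+15 / 6.3784e+07
= 4.8481e+07 m/s

4.8481e+07


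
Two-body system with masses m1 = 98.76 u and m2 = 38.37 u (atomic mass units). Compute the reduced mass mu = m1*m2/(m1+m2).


mu = m1 * m2 / (m1 + m2)
= 98.76 * 38.37 / (98.76 + 38.37)
= 3789.4212 / 137.13
= 27.6338 u

27.6338


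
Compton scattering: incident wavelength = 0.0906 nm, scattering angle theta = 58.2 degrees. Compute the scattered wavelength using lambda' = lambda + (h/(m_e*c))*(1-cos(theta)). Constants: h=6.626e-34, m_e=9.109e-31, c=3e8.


Compton wavelength: h/(m_e*c) = 2.4247e-12 m
d_lambda = 2.4247e-12 * (1 - cos(58.2 deg))
= 2.4247e-12 * 0.473044
= 1.1470e-12 m = 0.001147 nm
lambda' = 0.0906 + 0.001147
= 0.091747 nm

0.091747


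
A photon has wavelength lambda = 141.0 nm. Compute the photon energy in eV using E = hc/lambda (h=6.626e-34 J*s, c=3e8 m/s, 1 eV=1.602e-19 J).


E = hc / lambda
= (6.626e-34)(3e8) / (141.0e-9)
= 1.9878e-25 / 1.4100e-07
= 1.4098e-18 J
Converting to eV: 1.4098e-18 / 1.602e-19
= 8.8002 eV

8.8002


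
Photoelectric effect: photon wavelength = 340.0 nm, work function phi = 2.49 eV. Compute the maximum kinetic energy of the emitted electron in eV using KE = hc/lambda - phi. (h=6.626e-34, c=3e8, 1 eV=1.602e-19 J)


E_photon = hc / lambda
= (6.626e-34)(3e8) / (340.0e-9)
= 5.8465e-19 J
= 3.6495 eV
KE = E_photon - phi
= 3.6495 - 2.49
= 1.1595 eV

1.1595


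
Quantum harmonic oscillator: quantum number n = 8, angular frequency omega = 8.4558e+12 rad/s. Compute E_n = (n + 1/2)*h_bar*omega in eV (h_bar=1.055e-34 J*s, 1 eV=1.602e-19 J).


E = (n + 1/2) * h_bar * omega
= (8 + 0.5) * 1.055e-34 * 8.4558e+12
= 8.5 * 8.9209e-22
= 7.5827e-21 J
= 0.0473 eV

0.0473


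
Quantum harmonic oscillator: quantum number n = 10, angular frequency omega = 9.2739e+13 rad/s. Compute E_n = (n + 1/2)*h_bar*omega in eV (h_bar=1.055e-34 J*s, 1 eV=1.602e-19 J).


E = (n + 1/2) * h_bar * omega
= (10 + 0.5) * 1.055e-34 * 9.2739e+13
= 10.5 * 9.7840e-21
= 1.0273e-19 J
= 0.6413 eV

0.6413


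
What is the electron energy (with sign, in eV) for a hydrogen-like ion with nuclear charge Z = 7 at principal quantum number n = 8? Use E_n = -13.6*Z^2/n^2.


E_n = -13.6 * Z^2 / n^2
= -13.6 * 7^2 / 8^2
= -13.6 * 49 / 64
= -10.4125 eV

-10.4125


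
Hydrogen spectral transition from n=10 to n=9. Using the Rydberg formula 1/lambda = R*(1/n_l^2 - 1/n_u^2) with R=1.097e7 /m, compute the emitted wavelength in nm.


1/lambda = R * (1/n_l^2 - 1/n_u^2)
= 1.097e7 * (1/9^2 - 1/10^2)
= 1.097e7 * (0.012346 - 0.01)
= 1.097e7 * 0.002346
= 2.5732e+04 /m
lambda = 1 / 2.5732e+04 = 38861.968 nm

38861.968


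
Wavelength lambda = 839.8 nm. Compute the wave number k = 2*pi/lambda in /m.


k = 2 * pi / lambda
= 6.2832 / (839.8e-9)
= 6.2832 / 8.3980e-07
= 7.4818e+06 /m

7.4818e+06


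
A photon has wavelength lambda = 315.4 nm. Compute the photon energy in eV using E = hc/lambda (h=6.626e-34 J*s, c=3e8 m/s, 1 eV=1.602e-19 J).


E = hc / lambda
= (6.626e-34)(3e8) / (315.4e-9)
= 1.9878e-25 / 3.1540e-07
= 6.3025e-19 J
Converting to eV: 6.3025e-19 / 1.602e-19
= 3.9341 eV

3.9341


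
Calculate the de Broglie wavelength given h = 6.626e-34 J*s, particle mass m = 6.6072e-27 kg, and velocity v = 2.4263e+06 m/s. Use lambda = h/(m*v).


lambda = h / (m * v)
= 6.626e-34 / (6.6072e-27 * 2.4263e+06)
= 6.626e-34 / 1.6031e-20
= 4.1332e-14 m

4.1332e-14


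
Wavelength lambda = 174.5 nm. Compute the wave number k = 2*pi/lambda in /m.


k = 2 * pi / lambda
= 6.2832 / (174.5e-9)
= 6.2832 / 1.7450e-07
= 3.6007e+07 /m

3.6007e+07


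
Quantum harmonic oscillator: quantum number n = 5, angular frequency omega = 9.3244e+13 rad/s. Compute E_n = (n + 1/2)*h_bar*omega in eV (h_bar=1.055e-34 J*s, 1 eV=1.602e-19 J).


E = (n + 1/2) * h_bar * omega
= (5 + 0.5) * 1.055e-34 * 9.3244e+13
= 5.5 * 9.8372e-21
= 5.4105e-20 J
= 0.3377 eV

0.3377


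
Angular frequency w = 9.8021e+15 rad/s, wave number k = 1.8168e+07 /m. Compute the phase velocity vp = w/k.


vp = w / k
= 9.8021e+15 / 1.8168e+07
= 5.3953e+08 m/s

5.3953e+08


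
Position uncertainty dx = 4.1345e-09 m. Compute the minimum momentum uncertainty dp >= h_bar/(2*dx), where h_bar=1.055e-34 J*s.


dp = h_bar / (2 * dx)
= 1.055e-34 / (2 * 4.1345e-09)
= 1.055e-34 / 8.2690e-09
= 1.2758e-26 kg*m/s

1.2758e-26


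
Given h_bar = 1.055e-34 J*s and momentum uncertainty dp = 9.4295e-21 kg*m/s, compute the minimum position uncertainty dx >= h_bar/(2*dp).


dx = h_bar / (2 * dp)
= 1.055e-34 / (2 * 9.4295e-21)
= 1.055e-34 / 1.8859e-20
= 5.5941e-15 m

5.5941e-15


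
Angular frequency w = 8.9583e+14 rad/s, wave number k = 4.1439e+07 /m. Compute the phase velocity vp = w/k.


vp = w / k
= 8.9583e+14 / 4.1439e+07
= 2.1618e+07 m/s

2.1618e+07


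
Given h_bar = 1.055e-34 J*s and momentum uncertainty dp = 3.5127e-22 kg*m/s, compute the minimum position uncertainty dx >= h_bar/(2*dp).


dx = h_bar / (2 * dp)
= 1.055e-34 / (2 * 3.5127e-22)
= 1.055e-34 / 7.0254e-22
= 1.5017e-13 m

1.5017e-13


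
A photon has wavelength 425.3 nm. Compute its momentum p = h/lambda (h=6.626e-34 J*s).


p = h / lambda
= 6.626e-34 / (425.3e-9)
= 6.626e-34 / 4.2530e-07
= 1.5580e-27 kg*m/s

1.5580e-27


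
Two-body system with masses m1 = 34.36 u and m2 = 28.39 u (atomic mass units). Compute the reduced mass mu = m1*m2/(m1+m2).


mu = m1 * m2 / (m1 + m2)
= 34.36 * 28.39 / (34.36 + 28.39)
= 975.4804 / 62.75
= 15.5455 u

15.5455


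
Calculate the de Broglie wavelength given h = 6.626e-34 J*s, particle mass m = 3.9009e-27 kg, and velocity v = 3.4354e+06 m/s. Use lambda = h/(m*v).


lambda = h / (m * v)
= 6.626e-34 / (3.9009e-27 * 3.4354e+06)
= 6.626e-34 / 1.3401e-20
= 4.9444e-14 m

4.9444e-14


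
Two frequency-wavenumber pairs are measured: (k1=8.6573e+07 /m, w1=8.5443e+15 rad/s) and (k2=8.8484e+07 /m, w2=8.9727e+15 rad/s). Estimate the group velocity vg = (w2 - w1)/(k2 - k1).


vg = (w2 - w1) / (k2 - k1)
= (8.9727e+15 - 8.5443e+15) / (8.8484e+07 - 8.6573e+07)
= 4.2840e+14 / 1.9110e+06
= 2.2418e+08 m/s

2.2418e+08


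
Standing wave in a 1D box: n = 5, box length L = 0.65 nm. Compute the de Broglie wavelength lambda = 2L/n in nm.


lambda = 2L / n
= 2 * 0.65 / 5
= 1.3 / 5
= 0.26 nm

0.26


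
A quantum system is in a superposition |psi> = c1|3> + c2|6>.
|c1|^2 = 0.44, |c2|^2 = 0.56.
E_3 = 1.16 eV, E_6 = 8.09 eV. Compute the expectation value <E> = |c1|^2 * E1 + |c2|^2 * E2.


<E> = |c1|^2 * E1 + |c2|^2 * E2
= 0.44 * 1.16 + 0.56 * 8.09
= 0.5104 + 4.5304
= 5.0408 eV

5.0408


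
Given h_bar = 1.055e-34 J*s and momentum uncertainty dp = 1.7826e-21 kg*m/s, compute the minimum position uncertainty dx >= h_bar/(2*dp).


dx = h_bar / (2 * dp)
= 1.055e-34 / (2 * 1.7826e-21)
= 1.055e-34 / 3.5652e-21
= 2.9592e-14 m

2.9592e-14


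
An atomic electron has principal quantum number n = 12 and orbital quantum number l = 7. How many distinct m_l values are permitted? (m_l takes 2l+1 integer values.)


m_l ranges from -l to +l in integer steps
So m_l goes from -7 to +7
Count = 2l + 1 = 2*7 + 1
= 15

15


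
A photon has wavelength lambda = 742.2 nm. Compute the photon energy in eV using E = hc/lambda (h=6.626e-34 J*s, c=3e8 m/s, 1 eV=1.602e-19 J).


E = hc / lambda
= (6.626e-34)(3e8) / (742.2e-9)
= 1.9878e-25 / 7.4220e-07
= 2.6783e-19 J
Converting to eV: 2.6783e-19 / 1.602e-19
= 1.6718 eV

1.6718


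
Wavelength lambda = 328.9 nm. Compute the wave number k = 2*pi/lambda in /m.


k = 2 * pi / lambda
= 6.2832 / (328.9e-9)
= 6.2832 / 3.2890e-07
= 1.9104e+07 /m

1.9104e+07


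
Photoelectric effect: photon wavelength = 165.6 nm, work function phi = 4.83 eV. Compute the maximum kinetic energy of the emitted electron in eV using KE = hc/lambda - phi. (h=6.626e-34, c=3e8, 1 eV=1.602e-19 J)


E_photon = hc / lambda
= (6.626e-34)(3e8) / (165.6e-9)
= 1.2004e-18 J
= 7.4929 eV
KE = E_photon - phi
= 7.4929 - 4.83
= 2.6629 eV

2.6629


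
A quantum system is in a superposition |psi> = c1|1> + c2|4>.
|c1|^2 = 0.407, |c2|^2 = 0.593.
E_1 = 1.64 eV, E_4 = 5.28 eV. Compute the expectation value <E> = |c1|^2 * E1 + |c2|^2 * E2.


<E> = |c1|^2 * E1 + |c2|^2 * E2
= 0.407 * 1.64 + 0.593 * 5.28
= 0.6675 + 3.131
= 3.7985 eV

3.7985


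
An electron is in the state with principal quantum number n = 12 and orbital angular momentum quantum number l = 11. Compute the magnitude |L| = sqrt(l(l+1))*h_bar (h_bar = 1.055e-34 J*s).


L = sqrt(l*(l+1)) * h_bar
= sqrt(11 * 12) * 1.055e-34
= sqrt(132) * 1.055e-34
= 11.4891 * 1.055e-34
= 1.2121e-33 J*s

1.2121e-33


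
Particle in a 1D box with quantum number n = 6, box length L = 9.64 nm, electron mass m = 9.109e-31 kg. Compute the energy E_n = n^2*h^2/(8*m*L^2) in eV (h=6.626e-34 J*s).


E = n^2 * h^2 / (8 * m * L^2)
= 6^2 * (6.626e-34)^2 / (8 * 9.109e-31 * (9.64e-9)^2)
= 36 * 4.3904e-67 / (8 * 9.109e-31 * 9.2930e-17)
= 2.3339e-20 J
= 0.1457 eV

0.1457


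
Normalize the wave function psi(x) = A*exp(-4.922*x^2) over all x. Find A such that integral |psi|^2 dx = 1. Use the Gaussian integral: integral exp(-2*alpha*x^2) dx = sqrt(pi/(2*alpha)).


integral |psi|^2 dx = A^2 * sqrt(pi/(2*alpha)) = 1
A^2 = sqrt(2*alpha/pi)
= sqrt(2 * 4.922 / pi)
= 1.770153
A = sqrt(1.770153)
= 1.3305

1.3305


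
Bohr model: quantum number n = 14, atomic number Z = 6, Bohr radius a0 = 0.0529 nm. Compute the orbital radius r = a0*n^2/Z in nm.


r = a0 * n^2 / Z
= 0.0529 * 14^2 / 6
= 0.0529 * 196 / 6
= 1.7281 nm

1.7281


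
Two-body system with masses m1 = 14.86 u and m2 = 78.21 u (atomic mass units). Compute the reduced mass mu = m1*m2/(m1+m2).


mu = m1 * m2 / (m1 + m2)
= 14.86 * 78.21 / (14.86 + 78.21)
= 1162.2006 / 93.07
= 12.4874 u

12.4874


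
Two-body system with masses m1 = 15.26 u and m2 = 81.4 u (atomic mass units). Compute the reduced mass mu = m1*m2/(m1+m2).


mu = m1 * m2 / (m1 + m2)
= 15.26 * 81.4 / (15.26 + 81.4)
= 1242.164 / 96.66
= 12.8509 u

12.8509


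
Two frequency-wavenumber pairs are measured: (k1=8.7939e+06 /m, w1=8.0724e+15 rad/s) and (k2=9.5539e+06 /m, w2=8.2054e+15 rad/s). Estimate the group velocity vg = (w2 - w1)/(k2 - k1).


vg = (w2 - w1) / (k2 - k1)
= (8.2054e+15 - 8.0724e+15) / (9.5539e+06 - 8.7939e+06)
= 1.3300e+14 / 7.6000e+05
= 1.7500e+08 m/s

1.7500e+08


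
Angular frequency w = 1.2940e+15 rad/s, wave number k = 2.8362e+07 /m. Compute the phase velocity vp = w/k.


vp = w / k
= 1.2940e+15 / 2.8362e+07
= 4.5624e+07 m/s

4.5624e+07


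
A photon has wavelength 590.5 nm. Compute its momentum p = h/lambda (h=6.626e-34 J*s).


p = h / lambda
= 6.626e-34 / (590.5e-9)
= 6.626e-34 / 5.9050e-07
= 1.1221e-27 kg*m/s

1.1221e-27


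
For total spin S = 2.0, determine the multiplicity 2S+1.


Spin multiplicity = 2S + 1
= 2 * 2.0 + 1
= 4.0 + 1
= 5

5


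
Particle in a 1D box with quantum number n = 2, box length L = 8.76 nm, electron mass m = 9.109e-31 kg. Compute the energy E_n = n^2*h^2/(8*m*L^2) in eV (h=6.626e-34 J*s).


E = n^2 * h^2 / (8 * m * L^2)
= 2^2 * (6.626e-34)^2 / (8 * 9.109e-31 * (8.76e-9)^2)
= 4 * 4.3904e-67 / (8 * 9.109e-31 * 7.6738e-17)
= 3.1405e-21 J
= 0.0196 eV

0.0196


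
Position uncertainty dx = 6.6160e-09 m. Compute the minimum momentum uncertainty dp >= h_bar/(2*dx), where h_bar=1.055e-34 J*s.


dp = h_bar / (2 * dx)
= 1.055e-34 / (2 * 6.6160e-09)
= 1.055e-34 / 1.3232e-08
= 7.9731e-27 kg*m/s

7.9731e-27


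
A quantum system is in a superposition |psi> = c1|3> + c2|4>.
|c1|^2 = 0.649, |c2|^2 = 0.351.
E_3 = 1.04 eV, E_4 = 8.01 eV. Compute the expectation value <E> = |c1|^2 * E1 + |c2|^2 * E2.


<E> = |c1|^2 * E1 + |c2|^2 * E2
= 0.649 * 1.04 + 0.351 * 8.01
= 0.675 + 2.8115
= 3.4865 eV

3.4865


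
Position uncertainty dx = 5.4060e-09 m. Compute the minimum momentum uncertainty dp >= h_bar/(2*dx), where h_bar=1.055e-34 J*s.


dp = h_bar / (2 * dx)
= 1.055e-34 / (2 * 5.4060e-09)
= 1.055e-34 / 1.0812e-08
= 9.7577e-27 kg*m/s

9.7577e-27


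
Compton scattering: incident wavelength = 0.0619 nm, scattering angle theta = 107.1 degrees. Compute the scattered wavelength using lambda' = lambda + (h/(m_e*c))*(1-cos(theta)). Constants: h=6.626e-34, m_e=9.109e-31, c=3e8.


Compton wavelength: h/(m_e*c) = 2.4247e-12 m
d_lambda = 2.4247e-12 * (1 - cos(107.1 deg))
= 2.4247e-12 * 1.29404
= 3.1377e-12 m = 0.003138 nm
lambda' = 0.0619 + 0.003138
= 0.065038 nm

0.065038


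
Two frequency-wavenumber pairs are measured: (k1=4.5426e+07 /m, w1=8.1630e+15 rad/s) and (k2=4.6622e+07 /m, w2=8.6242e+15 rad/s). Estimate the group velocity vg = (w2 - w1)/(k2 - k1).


vg = (w2 - w1) / (k2 - k1)
= (8.6242e+15 - 8.1630e+15) / (4.6622e+07 - 4.5426e+07)
= 4.6120e+14 / 1.1960e+06
= 3.8562e+08 m/s

3.8562e+08


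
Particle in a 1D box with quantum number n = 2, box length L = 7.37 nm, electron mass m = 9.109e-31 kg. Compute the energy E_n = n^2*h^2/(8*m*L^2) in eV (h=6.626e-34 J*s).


E = n^2 * h^2 / (8 * m * L^2)
= 2^2 * (6.626e-34)^2 / (8 * 9.109e-31 * (7.37e-9)^2)
= 4 * 4.3904e-67 / (8 * 9.109e-31 * 5.4317e-17)
= 4.4368e-21 J
= 0.0277 eV

0.0277


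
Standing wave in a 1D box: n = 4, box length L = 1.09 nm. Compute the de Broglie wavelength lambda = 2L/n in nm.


lambda = 2L / n
= 2 * 1.09 / 4
= 2.18 / 4
= 0.545 nm

0.545


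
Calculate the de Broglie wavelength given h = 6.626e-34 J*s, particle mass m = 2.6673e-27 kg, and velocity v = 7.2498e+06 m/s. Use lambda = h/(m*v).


lambda = h / (m * v)
= 6.626e-34 / (2.6673e-27 * 7.2498e+06)
= 6.626e-34 / 1.9337e-20
= 3.4265e-14 m

3.4265e-14


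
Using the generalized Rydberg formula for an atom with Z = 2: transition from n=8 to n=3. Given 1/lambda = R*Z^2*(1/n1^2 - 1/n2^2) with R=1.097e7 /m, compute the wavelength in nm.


1/lambda = R * Z^2 * (1/n1^2 - 1/n2^2)
= 1.097e7 * 2^2 * (1/3^2 - 1/8^2)
= 1.097e7 * 4 * (0.111111 - 0.015625)
= 4.1899e+06 /m
lambda = 1 / 4.1899e+06
= 238.6674 nm

238.6674


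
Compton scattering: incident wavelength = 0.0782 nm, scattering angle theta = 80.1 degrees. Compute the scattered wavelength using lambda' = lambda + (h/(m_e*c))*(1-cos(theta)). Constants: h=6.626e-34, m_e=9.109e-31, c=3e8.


Compton wavelength: h/(m_e*c) = 2.4247e-12 m
d_lambda = 2.4247e-12 * (1 - cos(80.1 deg))
= 2.4247e-12 * 0.828071
= 2.0078e-12 m = 0.002008 nm
lambda' = 0.0782 + 0.002008
= 0.080208 nm

0.080208


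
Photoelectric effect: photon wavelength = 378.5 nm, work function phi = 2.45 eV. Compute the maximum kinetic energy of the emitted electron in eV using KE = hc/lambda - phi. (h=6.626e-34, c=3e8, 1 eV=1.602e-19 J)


E_photon = hc / lambda
= (6.626e-34)(3e8) / (378.5e-9)
= 5.2518e-19 J
= 3.2783 eV
KE = E_photon - phi
= 3.2783 - 2.45
= 0.8283 eV

0.8283


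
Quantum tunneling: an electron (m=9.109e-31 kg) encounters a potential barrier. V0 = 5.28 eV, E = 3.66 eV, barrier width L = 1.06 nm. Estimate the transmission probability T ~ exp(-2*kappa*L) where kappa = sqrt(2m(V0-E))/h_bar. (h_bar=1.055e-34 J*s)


V0 - E = 1.62 eV = 2.5952e-19 J
kappa = sqrt(2 * m * (V0-E)) / h_bar
= sqrt(2 * 9.109e-31 * 2.5952e-19) / 1.055e-34
= 6.5176e+09 /m
2*kappa*L = 2 * 6.5176e+09 * 1.06e-9
= 13.8173
T = exp(-13.8173) = 9.982336e-07

9.982336e-07


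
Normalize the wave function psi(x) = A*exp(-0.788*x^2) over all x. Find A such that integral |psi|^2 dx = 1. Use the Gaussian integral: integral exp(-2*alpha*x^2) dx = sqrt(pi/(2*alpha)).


integral |psi|^2 dx = A^2 * sqrt(pi/(2*alpha)) = 1
A^2 = sqrt(2*alpha/pi)
= sqrt(2 * 0.788 / pi)
= 0.708277
A = sqrt(0.708277)
= 0.8416

0.8416


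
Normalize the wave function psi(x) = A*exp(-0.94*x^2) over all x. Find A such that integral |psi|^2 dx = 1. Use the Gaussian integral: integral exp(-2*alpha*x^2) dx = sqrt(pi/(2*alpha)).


integral |psi|^2 dx = A^2 * sqrt(pi/(2*alpha)) = 1
A^2 = sqrt(2*alpha/pi)
= sqrt(2 * 0.94 / pi)
= 0.773578
A = sqrt(0.773578)
= 0.8795

0.8795


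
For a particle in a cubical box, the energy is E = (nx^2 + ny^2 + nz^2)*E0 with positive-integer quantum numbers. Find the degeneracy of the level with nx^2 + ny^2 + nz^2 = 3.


Enumerate all (nx, ny, nz) with nx^2 + ny^2 + nz^2 = 3:
(1,1,1)
Total degeneracy = 1

1


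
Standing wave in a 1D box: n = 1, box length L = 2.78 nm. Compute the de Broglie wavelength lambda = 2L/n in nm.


lambda = 2L / n
= 2 * 2.78 / 1
= 5.56 / 1
= 5.56 nm

5.56


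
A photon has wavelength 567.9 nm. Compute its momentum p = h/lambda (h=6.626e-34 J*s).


p = h / lambda
= 6.626e-34 / (567.9e-9)
= 6.626e-34 / 5.6790e-07
= 1.1668e-27 kg*m/s

1.1668e-27


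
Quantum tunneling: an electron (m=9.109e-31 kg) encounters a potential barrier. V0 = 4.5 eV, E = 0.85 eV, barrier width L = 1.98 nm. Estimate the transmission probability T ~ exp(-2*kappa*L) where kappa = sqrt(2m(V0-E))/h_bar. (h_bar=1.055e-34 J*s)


V0 - E = 3.65 eV = 5.8473e-19 J
kappa = sqrt(2 * m * (V0-E)) / h_bar
= sqrt(2 * 9.109e-31 * 5.8473e-19) / 1.055e-34
= 9.7831e+09 /m
2*kappa*L = 2 * 9.7831e+09 * 1.98e-9
= 38.741
T = exp(-38.741) = 1.496235e-17

1.496235e-17


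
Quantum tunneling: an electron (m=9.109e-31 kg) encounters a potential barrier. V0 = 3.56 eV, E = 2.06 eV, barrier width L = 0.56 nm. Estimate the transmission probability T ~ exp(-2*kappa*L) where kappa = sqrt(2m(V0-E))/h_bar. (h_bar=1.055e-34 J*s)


V0 - E = 1.5 eV = 2.4030e-19 J
kappa = sqrt(2 * m * (V0-E)) / h_bar
= sqrt(2 * 9.109e-31 * 2.4030e-19) / 1.055e-34
= 6.2715e+09 /m
2*kappa*L = 2 * 6.2715e+09 * 0.56e-9
= 7.0241
T = exp(-7.0241) = 8.901379e-04

8.901379e-04


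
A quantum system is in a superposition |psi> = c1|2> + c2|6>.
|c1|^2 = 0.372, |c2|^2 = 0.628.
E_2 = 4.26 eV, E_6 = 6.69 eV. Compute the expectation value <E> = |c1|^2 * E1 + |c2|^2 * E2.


<E> = |c1|^2 * E1 + |c2|^2 * E2
= 0.372 * 4.26 + 0.628 * 6.69
= 1.5847 + 4.2013
= 5.786 eV

5.786


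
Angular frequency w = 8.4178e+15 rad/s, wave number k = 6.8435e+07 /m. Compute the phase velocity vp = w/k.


vp = w / k
= 8.4178e+15 / 6.8435e+07
= 1.2300e+08 m/s

1.2300e+08


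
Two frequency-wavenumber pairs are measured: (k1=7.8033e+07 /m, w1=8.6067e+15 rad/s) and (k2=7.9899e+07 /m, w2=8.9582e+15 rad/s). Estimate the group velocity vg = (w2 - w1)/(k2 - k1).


vg = (w2 - w1) / (k2 - k1)
= (8.9582e+15 - 8.6067e+15) / (7.9899e+07 - 7.8033e+07)
= 3.5150e+14 / 1.8660e+06
= 1.8837e+08 m/s

1.8837e+08


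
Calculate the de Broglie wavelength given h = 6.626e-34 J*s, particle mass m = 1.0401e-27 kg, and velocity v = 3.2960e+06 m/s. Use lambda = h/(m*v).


lambda = h / (m * v)
= 6.626e-34 / (1.0401e-27 * 3.2960e+06)
= 6.626e-34 / 3.4282e-21
= 1.9328e-13 m

1.9328e-13


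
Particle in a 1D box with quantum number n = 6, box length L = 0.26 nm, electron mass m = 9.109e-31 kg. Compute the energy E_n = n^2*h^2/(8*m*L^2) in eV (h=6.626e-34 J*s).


E = n^2 * h^2 / (8 * m * L^2)
= 6^2 * (6.626e-34)^2 / (8 * 9.109e-31 * (0.26e-9)^2)
= 36 * 4.3904e-67 / (8 * 9.109e-31 * 6.7600e-20)
= 3.2085e-17 J
= 200.279 eV

200.279


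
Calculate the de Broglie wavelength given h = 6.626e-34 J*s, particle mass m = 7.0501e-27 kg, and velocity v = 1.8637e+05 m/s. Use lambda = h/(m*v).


lambda = h / (m * v)
= 6.626e-34 / (7.0501e-27 * 1.8637e+05)
= 6.626e-34 / 1.3139e-21
= 5.0429e-13 m

5.0429e-13


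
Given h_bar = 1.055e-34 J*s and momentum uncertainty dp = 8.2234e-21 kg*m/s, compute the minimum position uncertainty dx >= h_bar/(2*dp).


dx = h_bar / (2 * dp)
= 1.055e-34 / (2 * 8.2234e-21)
= 1.055e-34 / 1.6447e-20
= 6.4146e-15 m

6.4146e-15


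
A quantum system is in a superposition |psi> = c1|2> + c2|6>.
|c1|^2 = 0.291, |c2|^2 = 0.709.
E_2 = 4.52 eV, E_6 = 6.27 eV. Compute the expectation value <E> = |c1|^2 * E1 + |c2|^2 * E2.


<E> = |c1|^2 * E1 + |c2|^2 * E2
= 0.291 * 4.52 + 0.709 * 6.27
= 1.3153 + 4.4454
= 5.7607 eV

5.7607


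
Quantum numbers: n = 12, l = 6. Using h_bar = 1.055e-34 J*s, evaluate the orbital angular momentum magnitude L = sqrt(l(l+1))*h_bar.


L = sqrt(l*(l+1)) * h_bar
= sqrt(6 * 7) * 1.055e-34
= sqrt(42) * 1.055e-34
= 6.4807 * 1.055e-34
= 6.8372e-34 J*s

6.8372e-34


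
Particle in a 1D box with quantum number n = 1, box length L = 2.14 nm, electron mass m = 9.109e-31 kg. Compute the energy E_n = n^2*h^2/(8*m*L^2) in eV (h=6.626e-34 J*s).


E = n^2 * h^2 / (8 * m * L^2)
= 1^2 * (6.626e-34)^2 / (8 * 9.109e-31 * (2.14e-9)^2)
= 1 * 4.3904e-67 / (8 * 9.109e-31 * 4.5796e-18)
= 1.3156e-20 J
= 0.0821 eV

0.0821


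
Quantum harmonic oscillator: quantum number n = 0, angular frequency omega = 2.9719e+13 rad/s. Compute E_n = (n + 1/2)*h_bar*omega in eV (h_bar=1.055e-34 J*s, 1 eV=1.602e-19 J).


E = (n + 1/2) * h_bar * omega
= (0 + 0.5) * 1.055e-34 * 2.9719e+13
= 0.5 * 3.1354e-21
= 1.5677e-21 J
= 0.0098 eV

0.0098


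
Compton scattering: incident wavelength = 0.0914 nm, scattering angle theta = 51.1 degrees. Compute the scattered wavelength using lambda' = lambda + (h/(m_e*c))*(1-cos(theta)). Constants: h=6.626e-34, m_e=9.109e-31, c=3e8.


Compton wavelength: h/(m_e*c) = 2.4247e-12 m
d_lambda = 2.4247e-12 * (1 - cos(51.1 deg))
= 2.4247e-12 * 0.372037
= 9.0208e-13 m = 0.000902 nm
lambda' = 0.0914 + 0.000902
= 0.092302 nm

0.092302


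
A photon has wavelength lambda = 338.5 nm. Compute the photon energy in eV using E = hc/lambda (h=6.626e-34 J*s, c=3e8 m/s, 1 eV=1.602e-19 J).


E = hc / lambda
= (6.626e-34)(3e8) / (338.5e-9)
= 1.9878e-25 / 3.3850e-07
= 5.8724e-19 J
Converting to eV: 5.8724e-19 / 1.602e-19
= 3.6657 eV

3.6657


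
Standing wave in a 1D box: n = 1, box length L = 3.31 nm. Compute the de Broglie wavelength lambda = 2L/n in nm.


lambda = 2L / n
= 2 * 3.31 / 1
= 6.62 / 1
= 6.62 nm

6.62


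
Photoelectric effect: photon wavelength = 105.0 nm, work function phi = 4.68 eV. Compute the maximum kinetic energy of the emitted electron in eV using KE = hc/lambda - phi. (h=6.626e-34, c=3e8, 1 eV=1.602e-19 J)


E_photon = hc / lambda
= (6.626e-34)(3e8) / (105.0e-9)
= 1.8931e-18 J
= 11.8174 eV
KE = E_photon - phi
= 11.8174 - 4.68
= 7.1374 eV

7.1374


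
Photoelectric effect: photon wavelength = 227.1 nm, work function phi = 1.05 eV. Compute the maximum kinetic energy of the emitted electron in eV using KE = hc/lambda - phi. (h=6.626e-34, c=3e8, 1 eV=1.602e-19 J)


E_photon = hc / lambda
= (6.626e-34)(3e8) / (227.1e-9)
= 8.7530e-19 J
= 5.4638 eV
KE = E_photon - phi
= 5.4638 - 1.05
= 4.4138 eV

4.4138


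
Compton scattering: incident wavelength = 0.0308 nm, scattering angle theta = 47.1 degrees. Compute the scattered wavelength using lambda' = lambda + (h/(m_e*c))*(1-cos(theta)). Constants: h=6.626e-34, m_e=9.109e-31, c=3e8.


Compton wavelength: h/(m_e*c) = 2.4247e-12 m
d_lambda = 2.4247e-12 * (1 - cos(47.1 deg))
= 2.4247e-12 * 0.319279
= 7.7416e-13 m = 0.000774 nm
lambda' = 0.0308 + 0.000774
= 0.031574 nm

0.031574


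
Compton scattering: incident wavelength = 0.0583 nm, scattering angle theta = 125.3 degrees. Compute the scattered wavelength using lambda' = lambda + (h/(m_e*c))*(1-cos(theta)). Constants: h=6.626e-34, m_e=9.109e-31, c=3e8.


Compton wavelength: h/(m_e*c) = 2.4247e-12 m
d_lambda = 2.4247e-12 * (1 - cos(125.3 deg))
= 2.4247e-12 * 1.577858
= 3.8258e-12 m = 0.003826 nm
lambda' = 0.0583 + 0.003826
= 0.062126 nm

0.062126


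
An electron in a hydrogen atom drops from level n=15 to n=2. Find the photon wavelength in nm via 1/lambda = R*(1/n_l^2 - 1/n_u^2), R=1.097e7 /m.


1/lambda = R * (1/n_l^2 - 1/n_u^2)
= 1.097e7 * (1/2^2 - 1/15^2)
= 1.097e7 * (0.25 - 0.004444)
= 1.097e7 * 0.245556
= 2.6937e+06 /m
lambda = 1 / 2.6937e+06 = 371.2305 nm

371.2305


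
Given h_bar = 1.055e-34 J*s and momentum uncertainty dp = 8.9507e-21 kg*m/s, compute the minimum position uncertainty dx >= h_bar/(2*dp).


dx = h_bar / (2 * dp)
= 1.055e-34 / (2 * 8.9507e-21)
= 1.055e-34 / 1.7901e-20
= 5.8934e-15 m

5.8934e-15


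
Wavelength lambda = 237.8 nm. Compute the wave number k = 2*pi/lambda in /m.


k = 2 * pi / lambda
= 6.2832 / (237.8e-9)
= 6.2832 / 2.3780e-07
= 2.6422e+07 /m

2.6422e+07


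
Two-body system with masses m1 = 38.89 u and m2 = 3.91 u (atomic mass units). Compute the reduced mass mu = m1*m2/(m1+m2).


mu = m1 * m2 / (m1 + m2)
= 38.89 * 3.91 / (38.89 + 3.91)
= 152.0599 / 42.8
= 3.5528 u

3.5528


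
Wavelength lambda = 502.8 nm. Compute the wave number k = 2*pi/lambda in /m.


k = 2 * pi / lambda
= 6.2832 / (502.8e-9)
= 6.2832 / 5.0280e-07
= 1.2496e+07 /m

1.2496e+07


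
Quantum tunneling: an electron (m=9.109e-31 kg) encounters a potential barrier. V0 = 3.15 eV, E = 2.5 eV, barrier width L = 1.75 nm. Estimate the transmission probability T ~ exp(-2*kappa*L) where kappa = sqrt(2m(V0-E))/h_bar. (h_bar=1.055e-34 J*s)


V0 - E = 0.65 eV = 1.0413e-19 J
kappa = sqrt(2 * m * (V0-E)) / h_bar
= sqrt(2 * 9.109e-31 * 1.0413e-19) / 1.055e-34
= 4.1284e+09 /m
2*kappa*L = 2 * 4.1284e+09 * 1.75e-9
= 14.4495
T = exp(-14.4495) = 5.304528e-07

5.304528e-07


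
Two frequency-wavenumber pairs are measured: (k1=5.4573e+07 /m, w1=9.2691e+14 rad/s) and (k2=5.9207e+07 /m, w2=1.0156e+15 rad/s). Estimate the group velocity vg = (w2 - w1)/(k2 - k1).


vg = (w2 - w1) / (k2 - k1)
= (1.0156e+15 - 9.2691e+14) / (5.9207e+07 - 5.4573e+07)
= 8.8690e+13 / 4.6340e+06
= 1.9139e+07 m/s

1.9139e+07


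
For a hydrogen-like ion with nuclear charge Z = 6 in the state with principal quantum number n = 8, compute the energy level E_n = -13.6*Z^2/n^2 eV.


E_n = -13.6 * Z^2 / n^2
= -13.6 * 6^2 / 8^2
= -13.6 * 36 / 64
= -7.65 eV

-7.65


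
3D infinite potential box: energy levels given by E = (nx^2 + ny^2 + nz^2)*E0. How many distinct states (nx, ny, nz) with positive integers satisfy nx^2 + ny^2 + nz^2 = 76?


Enumerate all (nx, ny, nz) with nx^2 + ny^2 + nz^2 = 76:
(2,6,6)
(6,2,6)
(6,6,2)
Total degeneracy = 3

3


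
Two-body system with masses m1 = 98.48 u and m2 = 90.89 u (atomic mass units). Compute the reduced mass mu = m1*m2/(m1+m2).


mu = m1 * m2 / (m1 + m2)
= 98.48 * 90.89 / (98.48 + 90.89)
= 8950.8472 / 189.37
= 47.2664 u

47.2664


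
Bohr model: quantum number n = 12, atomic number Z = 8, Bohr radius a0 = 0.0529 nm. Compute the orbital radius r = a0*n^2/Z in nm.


r = a0 * n^2 / Z
= 0.0529 * 12^2 / 8
= 0.0529 * 144 / 8
= 0.9522 nm

0.9522


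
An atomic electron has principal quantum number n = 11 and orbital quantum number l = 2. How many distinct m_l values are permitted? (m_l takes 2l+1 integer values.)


m_l ranges from -l to +l in integer steps
So m_l goes from -2 to +2
Count = 2l + 1 = 2*2 + 1
= 5

5


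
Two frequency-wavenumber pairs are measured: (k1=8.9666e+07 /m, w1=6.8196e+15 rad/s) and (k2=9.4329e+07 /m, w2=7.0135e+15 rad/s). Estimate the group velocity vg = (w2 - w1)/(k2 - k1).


vg = (w2 - w1) / (k2 - k1)
= (7.0135e+15 - 6.8196e+15) / (9.4329e+07 - 8.9666e+07)
= 1.9390e+14 / 4.6630e+06
= 4.1583e+07 m/s

4.1583e+07


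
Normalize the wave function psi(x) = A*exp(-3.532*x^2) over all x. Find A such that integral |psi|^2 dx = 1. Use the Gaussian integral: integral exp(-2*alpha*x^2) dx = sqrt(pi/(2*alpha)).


integral |psi|^2 dx = A^2 * sqrt(pi/(2*alpha)) = 1
A^2 = sqrt(2*alpha/pi)
= sqrt(2 * 3.532 / pi)
= 1.499514
A = sqrt(1.499514)
= 1.2245

1.2245


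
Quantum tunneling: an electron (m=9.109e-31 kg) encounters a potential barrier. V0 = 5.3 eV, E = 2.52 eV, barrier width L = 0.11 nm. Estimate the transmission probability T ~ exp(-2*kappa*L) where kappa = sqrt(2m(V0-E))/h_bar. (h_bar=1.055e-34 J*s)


V0 - E = 2.78 eV = 4.4536e-19 J
kappa = sqrt(2 * m * (V0-E)) / h_bar
= sqrt(2 * 9.109e-31 * 4.4536e-19) / 1.055e-34
= 8.5379e+09 /m
2*kappa*L = 2 * 8.5379e+09 * 0.11e-9
= 1.8783
T = exp(-1.8783) = 1.528436e-01

1.528436e-01


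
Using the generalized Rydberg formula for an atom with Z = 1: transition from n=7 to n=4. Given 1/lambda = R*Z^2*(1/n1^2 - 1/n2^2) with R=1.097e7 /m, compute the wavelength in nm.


1/lambda = R * Z^2 * (1/n1^2 - 1/n2^2)
= 1.097e7 * 1^2 * (1/4^2 - 1/7^2)
= 1.097e7 * 1 * (0.0625 - 0.020408)
= 4.6175e+05 /m
lambda = 1 / 4.6175e+05
= 2165.686 nm

2165.686


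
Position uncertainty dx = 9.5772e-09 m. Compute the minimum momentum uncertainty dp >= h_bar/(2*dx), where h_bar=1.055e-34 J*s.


dp = h_bar / (2 * dx)
= 1.055e-34 / (2 * 9.5772e-09)
= 1.055e-34 / 1.9154e-08
= 5.5079e-27 kg*m/s

5.5079e-27


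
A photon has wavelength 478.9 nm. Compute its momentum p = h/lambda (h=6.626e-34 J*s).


p = h / lambda
= 6.626e-34 / (478.9e-9)
= 6.626e-34 / 4.7890e-07
= 1.3836e-27 kg*m/s

1.3836e-27


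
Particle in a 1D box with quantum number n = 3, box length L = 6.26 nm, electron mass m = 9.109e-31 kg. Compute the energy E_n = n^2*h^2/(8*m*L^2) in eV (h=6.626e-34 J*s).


E = n^2 * h^2 / (8 * m * L^2)
= 3^2 * (6.626e-34)^2 / (8 * 9.109e-31 * (6.26e-9)^2)
= 9 * 4.3904e-67 / (8 * 9.109e-31 * 3.9188e-17)
= 1.3837e-20 J
= 0.0864 eV

0.0864


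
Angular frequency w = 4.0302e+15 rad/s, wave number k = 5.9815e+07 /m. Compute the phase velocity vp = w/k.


vp = w / k
= 4.0302e+15 / 5.9815e+07
= 6.7378e+07 m/s

6.7378e+07


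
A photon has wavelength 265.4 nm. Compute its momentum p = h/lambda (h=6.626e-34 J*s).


p = h / lambda
= 6.626e-34 / (265.4e-9)
= 6.626e-34 / 2.6540e-07
= 2.4966e-27 kg*m/s

2.4966e-27


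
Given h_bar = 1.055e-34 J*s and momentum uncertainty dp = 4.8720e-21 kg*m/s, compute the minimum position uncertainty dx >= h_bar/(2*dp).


dx = h_bar / (2 * dp)
= 1.055e-34 / (2 * 4.8720e-21)
= 1.055e-34 / 9.7440e-21
= 1.0827e-14 m

1.0827e-14


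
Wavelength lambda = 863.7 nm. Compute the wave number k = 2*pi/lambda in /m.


k = 2 * pi / lambda
= 6.2832 / (863.7e-9)
= 6.2832 / 8.6370e-07
= 7.2747e+06 /m

7.2747e+06


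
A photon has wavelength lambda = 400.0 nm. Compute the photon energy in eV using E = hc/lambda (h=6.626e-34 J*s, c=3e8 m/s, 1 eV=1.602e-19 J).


E = hc / lambda
= (6.626e-34)(3e8) / (400.0e-9)
= 1.9878e-25 / 4.0000e-07
= 4.9695e-19 J
Converting to eV: 4.9695e-19 / 1.602e-19
= 3.1021 eV

3.1021


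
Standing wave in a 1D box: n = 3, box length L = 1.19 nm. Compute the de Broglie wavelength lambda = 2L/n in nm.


lambda = 2L / n
= 2 * 1.19 / 3
= 2.38 / 3
= 0.7933 nm

0.7933


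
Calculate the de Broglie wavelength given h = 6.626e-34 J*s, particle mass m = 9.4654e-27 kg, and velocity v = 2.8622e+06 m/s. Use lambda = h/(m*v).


lambda = h / (m * v)
= 6.626e-34 / (9.4654e-27 * 2.8622e+06)
= 6.626e-34 / 2.7092e-20
= 2.4458e-14 m

2.4458e-14


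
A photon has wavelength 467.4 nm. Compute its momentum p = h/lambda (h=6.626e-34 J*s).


p = h / lambda
= 6.626e-34 / (467.4e-9)
= 6.626e-34 / 4.6740e-07
= 1.4176e-27 kg*m/s

1.4176e-27


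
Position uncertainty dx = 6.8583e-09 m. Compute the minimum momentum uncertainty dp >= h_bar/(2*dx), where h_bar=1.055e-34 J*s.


dp = h_bar / (2 * dx)
= 1.055e-34 / (2 * 6.8583e-09)
= 1.055e-34 / 1.3717e-08
= 7.6914e-27 kg*m/s

7.6914e-27


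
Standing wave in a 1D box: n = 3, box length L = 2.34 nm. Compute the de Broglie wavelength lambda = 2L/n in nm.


lambda = 2L / n
= 2 * 2.34 / 3
= 4.68 / 3
= 1.56 nm

1.56


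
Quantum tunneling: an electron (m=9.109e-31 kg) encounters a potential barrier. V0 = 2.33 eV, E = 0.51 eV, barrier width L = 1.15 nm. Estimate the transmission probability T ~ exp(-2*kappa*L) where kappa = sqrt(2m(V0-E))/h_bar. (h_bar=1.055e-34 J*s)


V0 - E = 1.82 eV = 2.9156e-19 J
kappa = sqrt(2 * m * (V0-E)) / h_bar
= sqrt(2 * 9.109e-31 * 2.9156e-19) / 1.055e-34
= 6.9082e+09 /m
2*kappa*L = 2 * 6.9082e+09 * 1.15e-9
= 15.8889
T = exp(-15.8889) = 1.257641e-07

1.257641e-07


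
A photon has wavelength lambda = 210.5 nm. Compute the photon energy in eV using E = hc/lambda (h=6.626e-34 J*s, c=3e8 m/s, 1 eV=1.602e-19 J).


E = hc / lambda
= (6.626e-34)(3e8) / (210.5e-9)
= 1.9878e-25 / 2.1050e-07
= 9.4432e-19 J
Converting to eV: 9.4432e-19 / 1.602e-19
= 5.8947 eV

5.8947


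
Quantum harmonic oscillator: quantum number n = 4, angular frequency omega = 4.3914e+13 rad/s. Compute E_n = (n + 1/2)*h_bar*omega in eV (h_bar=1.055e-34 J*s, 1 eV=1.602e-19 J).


E = (n + 1/2) * h_bar * omega
= (4 + 0.5) * 1.055e-34 * 4.3914e+13
= 4.5 * 4.6329e-21
= 2.0848e-20 J
= 0.1301 eV

0.1301


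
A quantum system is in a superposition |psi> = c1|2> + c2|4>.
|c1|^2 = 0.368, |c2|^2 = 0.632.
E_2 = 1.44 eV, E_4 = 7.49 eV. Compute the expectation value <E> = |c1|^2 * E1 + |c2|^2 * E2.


<E> = |c1|^2 * E1 + |c2|^2 * E2
= 0.368 * 1.44 + 0.632 * 7.49
= 0.5299 + 4.7337
= 5.2636 eV

5.2636


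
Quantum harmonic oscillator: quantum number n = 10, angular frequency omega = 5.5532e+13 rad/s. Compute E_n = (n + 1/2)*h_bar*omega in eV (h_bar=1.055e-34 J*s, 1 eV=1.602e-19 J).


E = (n + 1/2) * h_bar * omega
= (10 + 0.5) * 1.055e-34 * 5.5532e+13
= 10.5 * 5.8586e-21
= 6.1516e-20 J
= 0.384 eV

0.384


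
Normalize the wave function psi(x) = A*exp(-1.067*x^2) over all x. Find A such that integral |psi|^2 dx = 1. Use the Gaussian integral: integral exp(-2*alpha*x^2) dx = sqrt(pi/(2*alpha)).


integral |psi|^2 dx = A^2 * sqrt(pi/(2*alpha)) = 1
A^2 = sqrt(2*alpha/pi)
= sqrt(2 * 1.067 / pi)
= 0.82418
A = sqrt(0.82418)
= 0.9078

0.9078


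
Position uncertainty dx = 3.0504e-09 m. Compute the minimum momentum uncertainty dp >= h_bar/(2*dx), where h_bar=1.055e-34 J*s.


dp = h_bar / (2 * dx)
= 1.055e-34 / (2 * 3.0504e-09)
= 1.055e-34 / 6.1008e-09
= 1.7293e-26 kg*m/s

1.7293e-26


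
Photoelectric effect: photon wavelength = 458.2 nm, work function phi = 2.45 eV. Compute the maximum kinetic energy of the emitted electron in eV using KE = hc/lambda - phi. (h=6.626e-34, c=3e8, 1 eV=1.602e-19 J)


E_photon = hc / lambda
= (6.626e-34)(3e8) / (458.2e-9)
= 4.3383e-19 J
= 2.708 eV
KE = E_photon - phi
= 2.708 - 2.45
= 0.258 eV

0.258


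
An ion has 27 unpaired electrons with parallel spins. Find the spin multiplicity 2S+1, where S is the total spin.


Total spin S = N * (1/2) = 27 * 0.5 = 13.5
Spin multiplicity = 2S + 1
= 2 * 13.5 + 1
= 28

28


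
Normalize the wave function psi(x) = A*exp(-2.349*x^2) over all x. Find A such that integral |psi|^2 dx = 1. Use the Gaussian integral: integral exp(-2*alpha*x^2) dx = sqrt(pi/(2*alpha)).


integral |psi|^2 dx = A^2 * sqrt(pi/(2*alpha)) = 1
A^2 = sqrt(2*alpha/pi)
= sqrt(2 * 2.349 / pi)
= 1.222874
A = sqrt(1.222874)
= 1.1058

1.1058


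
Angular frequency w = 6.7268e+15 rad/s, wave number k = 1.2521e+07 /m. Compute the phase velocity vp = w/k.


vp = w / k
= 6.7268e+15 / 1.2521e+07
= 5.3724e+08 m/s

5.3724e+08


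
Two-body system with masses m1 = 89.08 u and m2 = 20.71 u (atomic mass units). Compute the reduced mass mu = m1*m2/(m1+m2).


mu = m1 * m2 / (m1 + m2)
= 89.08 * 20.71 / (89.08 + 20.71)
= 1844.8468 / 109.79
= 16.8034 u

16.8034


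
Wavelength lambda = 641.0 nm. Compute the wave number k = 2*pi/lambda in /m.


k = 2 * pi / lambda
= 6.2832 / (641.0e-9)
= 6.2832 / 6.4100e-07
= 9.8022e+06 /m

9.8022e+06


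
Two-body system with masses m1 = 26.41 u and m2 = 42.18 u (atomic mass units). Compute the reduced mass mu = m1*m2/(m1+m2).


mu = m1 * m2 / (m1 + m2)
= 26.41 * 42.18 / (26.41 + 42.18)
= 1113.9738 / 68.59
= 16.2411 u

16.2411


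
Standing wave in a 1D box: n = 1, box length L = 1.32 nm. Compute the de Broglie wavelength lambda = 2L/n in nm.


lambda = 2L / n
= 2 * 1.32 / 1
= 2.64 / 1
= 2.64 nm

2.64


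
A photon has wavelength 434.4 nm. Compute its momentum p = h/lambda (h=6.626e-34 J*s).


p = h / lambda
= 6.626e-34 / (434.4e-9)
= 6.626e-34 / 4.3440e-07
= 1.5253e-27 kg*m/s

1.5253e-27


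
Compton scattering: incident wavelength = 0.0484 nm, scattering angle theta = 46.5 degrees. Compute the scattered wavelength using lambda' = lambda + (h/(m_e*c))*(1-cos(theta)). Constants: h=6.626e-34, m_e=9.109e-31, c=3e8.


Compton wavelength: h/(m_e*c) = 2.4247e-12 m
d_lambda = 2.4247e-12 * (1 - cos(46.5 deg))
= 2.4247e-12 * 0.311645
= 7.5565e-13 m = 0.000756 nm
lambda' = 0.0484 + 0.000756
= 0.049156 nm

0.049156


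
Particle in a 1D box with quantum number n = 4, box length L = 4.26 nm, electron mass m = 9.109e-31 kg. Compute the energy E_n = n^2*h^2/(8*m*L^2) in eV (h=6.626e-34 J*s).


E = n^2 * h^2 / (8 * m * L^2)
= 4^2 * (6.626e-34)^2 / (8 * 9.109e-31 * (4.26e-9)^2)
= 16 * 4.3904e-67 / (8 * 9.109e-31 * 1.8148e-17)
= 5.3118e-20 J
= 0.3316 eV

0.3316


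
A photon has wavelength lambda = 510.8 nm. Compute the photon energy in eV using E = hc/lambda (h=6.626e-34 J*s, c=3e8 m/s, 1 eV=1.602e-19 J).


E = hc / lambda
= (6.626e-34)(3e8) / (510.8e-9)
= 1.9878e-25 / 5.1080e-07
= 3.8915e-19 J
Converting to eV: 3.8915e-19 / 1.602e-19
= 2.4292 eV

2.4292


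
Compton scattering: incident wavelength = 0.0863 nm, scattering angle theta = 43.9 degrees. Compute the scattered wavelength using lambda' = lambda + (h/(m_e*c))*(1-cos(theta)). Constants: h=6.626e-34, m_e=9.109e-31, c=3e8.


Compton wavelength: h/(m_e*c) = 2.4247e-12 m
d_lambda = 2.4247e-12 * (1 - cos(43.9 deg))
= 2.4247e-12 * 0.279449
= 6.7758e-13 m = 0.000678 nm
lambda' = 0.0863 + 0.000678
= 0.086978 nm

0.086978


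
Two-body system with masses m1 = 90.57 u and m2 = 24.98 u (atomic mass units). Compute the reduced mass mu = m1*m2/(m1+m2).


mu = m1 * m2 / (m1 + m2)
= 90.57 * 24.98 / (90.57 + 24.98)
= 2262.4386 / 115.55
= 19.5797 u

19.5797
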